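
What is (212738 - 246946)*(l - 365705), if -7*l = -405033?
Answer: 73714887616/7 ≈ 1.0531e+10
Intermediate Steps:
l = 405033/7 (l = -⅐*(-405033) = 405033/7 ≈ 57862.)
(212738 - 246946)*(l - 365705) = (212738 - 246946)*(405033/7 - 365705) = -34208*(-2154902/7) = 73714887616/7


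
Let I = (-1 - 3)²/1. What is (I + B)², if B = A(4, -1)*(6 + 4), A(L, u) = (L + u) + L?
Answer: 7396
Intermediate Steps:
A(L, u) = u + 2*L
B = 70 (B = (-1 + 2*4)*(6 + 4) = (-1 + 8)*10 = 7*10 = 70)
I = 16 (I = (-4)²*1 = 16*1 = 16)
(I + B)² = (16 + 70)² = 86² = 7396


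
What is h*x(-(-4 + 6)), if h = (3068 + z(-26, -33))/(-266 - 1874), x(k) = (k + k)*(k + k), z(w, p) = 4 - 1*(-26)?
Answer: -12392/535 ≈ -23.163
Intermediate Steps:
z(w, p) = 30 (z(w, p) = 4 + 26 = 30)
x(k) = 4*k² (x(k) = (2*k)*(2*k) = 4*k²)
h = -1549/1070 (h = (3068 + 30)/(-266 - 1874) = 3098/(-2140) = 3098*(-1/2140) = -1549/1070 ≈ -1.4477)
h*x(-(-4 + 6)) = -3098*(-(-4 + 6))²/535 = -3098*(-1*2)²/535 = -3098*(-2)²/535 = -3098*4/535 = -1549/1070*16 = -12392/535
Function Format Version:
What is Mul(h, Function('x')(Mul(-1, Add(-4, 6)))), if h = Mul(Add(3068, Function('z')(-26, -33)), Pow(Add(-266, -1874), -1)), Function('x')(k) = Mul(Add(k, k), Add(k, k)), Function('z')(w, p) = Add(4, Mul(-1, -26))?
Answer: Rational(-12392, 535) ≈ -23.163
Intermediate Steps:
Function('z')(w, p) = 30 (Function('z')(w, p) = Add(4, 26) = 30)
Function('x')(k) = Mul(4, Pow(k, 2)) (Function('x')(k) = Mul(Mul(2, k), Mul(2, k)) = Mul(4, Pow(k, 2)))
h = Rational(-1549, 1070) (h = Mul(Add(3068, 30), Pow(Add(-266, -1874), -1)) = Mul(3098, Pow(-2140, -1)) = Mul(3098, Rational(-1, 2140)) = Rational(-1549, 1070) ≈ -1.4477)
Mul(h, Function('x')(Mul(-1, Add(-4, 6)))) = Mul(Rational(-1549, 1070), Mul(4, Pow(Mul(-1, Add(-4, 6)), 2))) = Mul(Rational(-1549, 1070), Mul(4, Pow(Mul(-1, 2), 2))) = Mul(Rational(-1549, 1070), Mul(4, Pow(-2, 2))) = Mul(Rational(-1549, 1070), Mul(4, 4)) = Mul(Rational(-1549, 1070), 16) = Rational(-12392, 535)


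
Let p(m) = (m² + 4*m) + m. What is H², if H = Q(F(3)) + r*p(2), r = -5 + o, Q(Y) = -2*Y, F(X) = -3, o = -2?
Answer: 8464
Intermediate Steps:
p(m) = m² + 5*m
r = -7 (r = -5 - 2 = -7)
H = -92 (H = -2*(-3) - 14*(5 + 2) = 6 - 14*7 = 6 - 7*14 = 6 - 98 = -92)
H² = (-92)² = 8464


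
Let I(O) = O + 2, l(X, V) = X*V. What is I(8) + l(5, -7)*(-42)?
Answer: 1480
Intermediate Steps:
l(X, V) = V*X
I(O) = 2 + O
I(8) + l(5, -7)*(-42) = (2 + 8) - 7*5*(-42) = 10 - 35*(-42) = 10 + 1470 = 1480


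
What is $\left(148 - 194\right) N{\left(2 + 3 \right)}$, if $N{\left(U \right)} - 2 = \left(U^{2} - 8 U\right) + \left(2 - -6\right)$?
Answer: $230$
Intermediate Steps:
$N{\left(U \right)} = 10 + U^{2} - 8 U$ ($N{\left(U \right)} = 2 + \left(\left(U^{2} - 8 U\right) + \left(2 - -6\right)\right) = 2 + \left(\left(U^{2} - 8 U\right) + \left(2 + 6\right)\right) = 2 + \left(\left(U^{2} - 8 U\right) + 8\right) = 2 + \left(8 + U^{2} - 8 U\right) = 10 + U^{2} - 8 U$)
$\left(148 - 194\right) N{\left(2 + 3 \right)} = \left(148 - 194\right) \left(10 + \left(2 + 3\right)^{2} - 8 \left(2 + 3\right)\right) = - 46 \left(10 + 5^{2} - 40\right) = - 46 \left(10 + 25 - 40\right) = \left(-46\right) \left(-5\right) = 230$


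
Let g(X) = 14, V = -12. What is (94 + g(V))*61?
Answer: 6588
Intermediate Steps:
(94 + g(V))*61 = (94 + 14)*61 = 108*61 = 6588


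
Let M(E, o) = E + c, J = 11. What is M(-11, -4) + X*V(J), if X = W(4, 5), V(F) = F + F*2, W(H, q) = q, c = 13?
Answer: 167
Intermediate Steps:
V(F) = 3*F (V(F) = F + 2*F = 3*F)
M(E, o) = 13 + E (M(E, o) = E + 13 = 13 + E)
X = 5
M(-11, -4) + X*V(J) = (13 - 11) + 5*(3*11) = 2 + 5*33 = 2 + 165 = 167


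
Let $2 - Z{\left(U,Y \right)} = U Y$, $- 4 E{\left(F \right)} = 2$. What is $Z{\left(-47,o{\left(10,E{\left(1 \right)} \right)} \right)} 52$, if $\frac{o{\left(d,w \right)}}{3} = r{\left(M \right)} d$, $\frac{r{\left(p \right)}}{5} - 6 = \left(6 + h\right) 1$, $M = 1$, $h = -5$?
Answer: $2566304$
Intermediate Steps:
$E{\left(F \right)} = - \frac{1}{2}$ ($E{\left(F \right)} = \left(- \frac{1}{4}\right) 2 = - \frac{1}{2}$)
$r{\left(p \right)} = 35$ ($r{\left(p \right)} = 30 + 5 \left(6 - 5\right) 1 = 30 + 5 \cdot 1 \cdot 1 = 30 + 5 \cdot 1 = 30 + 5 = 35$)
$o{\left(d,w \right)} = 105 d$ ($o{\left(d,w \right)} = 3 \cdot 35 d = 105 d$)
$Z{\left(U,Y \right)} = 2 - U Y$
$Z{\left(-47,o{\left(10,E{\left(1 \right)} \right)} \right)} 52 = \left(2 - - 47 \cdot 105 \cdot 10\right) 52 = \left(2 - \left(-47\right) 1050\right) 52 = \left(2 + 49350\right) 52 = 49352 \cdot 52 = 2566304$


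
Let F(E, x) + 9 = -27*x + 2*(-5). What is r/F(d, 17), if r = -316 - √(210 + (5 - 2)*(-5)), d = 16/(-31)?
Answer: 158/239 + √195/478 ≈ 0.69030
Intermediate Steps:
d = -16/31 (d = 16*(-1/31) = -16/31 ≈ -0.51613)
F(E, x) = -19 - 27*x (F(E, x) = -9 + (-27*x + 2*(-5)) = -9 + (-27*x - 10) = -9 + (-10 - 27*x) = -19 - 27*x)
r = -316 - √195 (r = -316 - √(210 + 3*(-5)) = -316 - √(210 - 15) = -316 - √195 ≈ -329.96)
r/F(d, 17) = (-316 - √195)/(-19 - 27*17) = (-316 - √195)/(-19 - 459) = (-316 - √195)/(-478) = (-316 - √195)*(-1/478) = 158/239 + √195/478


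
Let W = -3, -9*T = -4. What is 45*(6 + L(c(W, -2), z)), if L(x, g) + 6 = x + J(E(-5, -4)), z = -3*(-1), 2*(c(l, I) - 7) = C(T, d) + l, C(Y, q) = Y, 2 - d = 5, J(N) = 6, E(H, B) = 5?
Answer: 1055/2 ≈ 527.50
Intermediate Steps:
T = 4/9 (T = -1/9*(-4) = 4/9 ≈ 0.44444)
d = -3 (d = 2 - 1*5 = 2 - 5 = -3)
c(l, I) = 65/9 + l/2 (c(l, I) = 7 + (4/9 + l)/2 = 7 + (2/9 + l/2) = 65/9 + l/2)
z = 3
L(x, g) = x (L(x, g) = -6 + (x + 6) = -6 + (6 + x) = x)
45*(6 + L(c(W, -2), z)) = 45*(6 + (65/9 + (1/2)*(-3))) = 45*(6 + (65/9 - 3/2)) = 45*(6 + 103/18) = 45*(211/18) = 1055/2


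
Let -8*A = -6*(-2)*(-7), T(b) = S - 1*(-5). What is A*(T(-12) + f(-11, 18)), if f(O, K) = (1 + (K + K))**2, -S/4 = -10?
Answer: 14847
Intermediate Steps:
S = 40 (S = -4*(-10) = 40)
T(b) = 45 (T(b) = 40 - 1*(-5) = 40 + 5 = 45)
f(O, K) = (1 + 2*K)**2
A = 21/2 (A = -(-6*(-2))*(-7)/8 = -3*(-7)/2 = -1/8*(-84) = 21/2 ≈ 10.500)
A*(T(-12) + f(-11, 18)) = 21*(45 + (1 + 2*18)**2)/2 = 21*(45 + (1 + 36)**2)/2 = 21*(45 + 37**2)/2 = 21*(45 + 1369)/2 = (21/2)*1414 = 14847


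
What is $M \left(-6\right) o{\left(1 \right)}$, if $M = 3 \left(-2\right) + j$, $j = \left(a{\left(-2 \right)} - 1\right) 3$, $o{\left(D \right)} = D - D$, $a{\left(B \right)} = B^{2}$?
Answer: $0$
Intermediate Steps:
$o{\left(D \right)} = 0$
$j = 9$ ($j = \left(\left(-2\right)^{2} - 1\right) 3 = \left(4 - 1\right) 3 = 3 \cdot 3 = 9$)
$M = 3$ ($M = 3 \left(-2\right) + 9 = -6 + 9 = 3$)
$M \left(-6\right) o{\left(1 \right)} = 3 \left(-6\right) 0 = \left(-18\right) 0 = 0$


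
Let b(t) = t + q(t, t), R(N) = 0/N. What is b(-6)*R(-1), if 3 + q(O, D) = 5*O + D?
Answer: 0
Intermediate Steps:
q(O, D) = -3 + D + 5*O (q(O, D) = -3 + (5*O + D) = -3 + (D + 5*O) = -3 + D + 5*O)
R(N) = 0
b(t) = -3 + 7*t (b(t) = t + (-3 + t + 5*t) = t + (-3 + 6*t) = -3 + 7*t)
b(-6)*R(-1) = (-3 + 7*(-6))*0 = (-3 - 42)*0 = -45*0 = 0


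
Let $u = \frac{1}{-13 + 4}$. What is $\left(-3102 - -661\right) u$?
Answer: $\frac{2441}{9} \approx 271.22$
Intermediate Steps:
$u = - \frac{1}{9}$ ($u = \frac{1}{-9} = - \frac{1}{9} \approx -0.11111$)
$\left(-3102 - -661\right) u = \left(-3102 - -661\right) \left(- \frac{1}{9}\right) = \left(-3102 + 661\right) \left(- \frac{1}{9}\right) = \left(-2441\right) \left(- \frac{1}{9}\right) = \frac{2441}{9}$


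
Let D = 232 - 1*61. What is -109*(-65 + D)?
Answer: -11554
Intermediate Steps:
D = 171 (D = 232 - 61 = 171)
-109*(-65 + D) = -109*(-65 + 171) = -109*106 = -11554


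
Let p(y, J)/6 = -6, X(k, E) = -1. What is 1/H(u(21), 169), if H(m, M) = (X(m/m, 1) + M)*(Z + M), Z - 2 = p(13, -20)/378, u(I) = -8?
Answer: 1/28712 ≈ 3.4829e-5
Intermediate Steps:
p(y, J) = -36 (p(y, J) = 6*(-6) = -36)
Z = 40/21 (Z = 2 - 36/378 = 2 - 36*1/378 = 2 - 2/21 = 40/21 ≈ 1.9048)
H(m, M) = (-1 + M)*(40/21 + M)
1/H(u(21), 169) = 1/(-40/21 + 169**2 + (19/21)*169) = 1/(-40/21 + 28561 + 3211/21) = 1/28712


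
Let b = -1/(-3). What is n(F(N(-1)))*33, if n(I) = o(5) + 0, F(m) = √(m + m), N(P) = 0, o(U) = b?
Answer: 11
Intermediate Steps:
b = ⅓ (b = -1*(-⅓) = ⅓ ≈ 0.33333)
o(U) = ⅓
F(m) = √2*√m (F(m) = √(2*m) = √2*√m)
n(I) = ⅓ (n(I) = ⅓ + 0 = ⅓)
n(F(N(-1)))*33 = (⅓)*33 = 11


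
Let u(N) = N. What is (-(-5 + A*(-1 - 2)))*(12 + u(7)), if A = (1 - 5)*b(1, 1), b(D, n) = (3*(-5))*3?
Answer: 10355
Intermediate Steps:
b(D, n) = -45 (b(D, n) = -15*3 = -45)
A = 180 (A = (1 - 5)*(-45) = -4*(-45) = 180)
(-(-5 + A*(-1 - 2)))*(12 + u(7)) = (-(-5 + 180*(-1 - 2)))*(12 + 7) = -(-5 + 180*(-3))*19 = -(-5 - 540)*19 = -1*(-545)*19 = 545*19 = 10355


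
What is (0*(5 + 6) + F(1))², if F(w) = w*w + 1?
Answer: 4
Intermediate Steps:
F(w) = 1 + w² (F(w) = w² + 1 = 1 + w²)
(0*(5 + 6) + F(1))² = (0*(5 + 6) + (1 + 1²))² = (0*11 + (1 + 1))² = (0 + 2)² = 2² = 4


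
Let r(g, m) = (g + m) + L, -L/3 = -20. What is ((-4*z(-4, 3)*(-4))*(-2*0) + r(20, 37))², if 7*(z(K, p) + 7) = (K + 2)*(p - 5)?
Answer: 13689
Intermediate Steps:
L = 60 (L = -3*(-20) = 60)
z(K, p) = -7 + (-5 + p)*(2 + K)/7 (z(K, p) = -7 + ((K + 2)*(p - 5))/7 = -7 + ((2 + K)*(-5 + p))/7 = -7 + ((-5 + p)*(2 + K))/7 = -7 + (-5 + p)*(2 + K)/7)
r(g, m) = 60 + g + m (r(g, m) = (g + m) + 60 = 60 + g + m)
((-4*z(-4, 3)*(-4))*(-2*0) + r(20, 37))² = ((-4*(-59/7 - 5/7*(-4) + (2/7)*3 + (⅐)*(-4)*3)*(-4))*(-2*0) + (60 + 20 + 37))² = ((-4*(-59/7 + 20/7 + 6/7 - 12/7)*(-4))*0 + 117)² = ((-4*(-45/7)*(-4))*0 + 117)² = (((180/7)*(-4))*0 + 117)² = (-720/7*0 + 117)² = (0 + 117)² = 117² = 13689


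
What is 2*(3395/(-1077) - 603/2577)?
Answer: -6265564/925143 ≈ -6.7725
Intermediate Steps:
2*(3395/(-1077) - 603/2577) = 2*(3395*(-1/1077) - 603*1/2577) = 2*(-3395/1077 - 201/859) = 2*(-3132782/925143) = -6265564/925143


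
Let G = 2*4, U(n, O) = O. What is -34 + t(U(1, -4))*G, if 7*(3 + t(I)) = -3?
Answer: -430/7 ≈ -61.429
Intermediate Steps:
t(I) = -24/7 (t(I) = -3 + (⅐)*(-3) = -3 - 3/7 = -24/7)
G = 8
-34 + t(U(1, -4))*G = -34 - 24/7*8 = -34 - 192/7 = -430/7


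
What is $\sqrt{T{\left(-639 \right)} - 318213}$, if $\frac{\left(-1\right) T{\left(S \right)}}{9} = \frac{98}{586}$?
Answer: $\frac{15 i \sqrt{121415098}}{293} \approx 564.11 i$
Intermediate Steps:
$T{\left(S \right)} = - \frac{441}{293}$ ($T{\left(S \right)} = - 9 \cdot \frac{98}{586} = - 9 \cdot 98 \cdot \frac{1}{586} = \left(-9\right) \frac{49}{293} = - \frac{441}{293}$)
$\sqrt{T{\left(-639 \right)} - 318213} = \sqrt{- \frac{441}{293} - 318213} = \sqrt{- \frac{93236850}{293}} = \frac{15 i \sqrt{121415098}}{293}$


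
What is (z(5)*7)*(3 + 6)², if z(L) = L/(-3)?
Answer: -945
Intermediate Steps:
z(L) = -L/3 (z(L) = L*(-⅓) = -L/3)
(z(5)*7)*(3 + 6)² = (-⅓*5*7)*(3 + 6)² = -5/3*7*9² = -35/3*81 = -945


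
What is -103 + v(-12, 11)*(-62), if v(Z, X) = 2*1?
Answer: -227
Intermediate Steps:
v(Z, X) = 2
-103 + v(-12, 11)*(-62) = -103 + 2*(-62) = -103 - 124 = -227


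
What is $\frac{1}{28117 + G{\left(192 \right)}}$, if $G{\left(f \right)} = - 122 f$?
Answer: $\frac{1}{4693} \approx 0.00021308$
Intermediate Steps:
$\frac{1}{28117 + G{\left(192 \right)}} = \frac{1}{28117 - 23424} = \frac{1}{4693}$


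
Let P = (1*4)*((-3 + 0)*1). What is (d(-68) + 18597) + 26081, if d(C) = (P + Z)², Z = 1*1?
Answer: 44799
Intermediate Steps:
P = -12 (P = 4*(-3*1) = 4*(-3) = -12)
Z = 1
d(C) = 121 (d(C) = (-12 + 1)² = (-11)² = 121)
(d(-68) + 18597) + 26081 = (121 + 18597) + 26081 = 18718 + 26081 = 44799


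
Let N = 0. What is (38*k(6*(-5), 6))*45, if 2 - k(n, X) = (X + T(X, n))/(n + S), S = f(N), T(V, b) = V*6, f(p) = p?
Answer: 5814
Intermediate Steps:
T(V, b) = 6*V
S = 0
k(n, X) = 2 - 7*X/n (k(n, X) = 2 - (X + 6*X)/(n + 0) = 2 - 7*X/n)
(38*k(6*(-5), 6))*45 = (38*(2 - 7*6/6*(-5)))*45 = (38*(2 - 7*6/(-30)))*45 = (38*(2 - 7*6*(-1/30)))*45 = (38*(2 + 7/5))*45 = (38*(17/5))*45 = (646/5)*45 = 5814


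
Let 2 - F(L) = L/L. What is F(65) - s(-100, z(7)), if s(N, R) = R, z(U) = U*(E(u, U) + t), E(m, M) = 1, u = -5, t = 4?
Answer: -34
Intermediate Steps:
z(U) = 5*U (z(U) = U*(1 + 4) = U*5 = 5*U)
F(L) = 1 (F(L) = 2 - L/L = 2 - 1*1 = 2 - 1 = 1)
F(65) - s(-100, z(7)) = 1 - 5*7 = 1 - 1*35 = 1 - 35 = -34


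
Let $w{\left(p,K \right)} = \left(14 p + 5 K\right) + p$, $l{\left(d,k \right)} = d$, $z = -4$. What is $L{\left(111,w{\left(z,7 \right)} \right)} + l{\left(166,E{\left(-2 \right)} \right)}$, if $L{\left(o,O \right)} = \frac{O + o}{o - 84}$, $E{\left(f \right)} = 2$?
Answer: $\frac{4568}{27} \approx 169.19$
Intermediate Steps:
$w{\left(p,K \right)} = 5 K + 15 p$ ($w{\left(p,K \right)} = \left(5 K + 14 p\right) + p = 5 K + 15 p$)
$L{\left(o,O \right)} = \frac{O + o}{-84 + o}$
$L{\left(111,w{\left(z,7 \right)} \right)} + l{\left(166,E{\left(-2 \right)} \right)} = \frac{\left(5 \cdot 7 + 15 \left(-4\right)\right) + 111}{-84 + 111} + 166 = \frac{\left(35 - 60\right) + 111}{27} + 166 = \frac{-25 + 111}{27} + 166 = \frac{1}{27} \cdot 86 + 166 = \frac{86}{27} + 166 = \frac{4568}{27}$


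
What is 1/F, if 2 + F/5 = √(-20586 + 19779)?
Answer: -2/4055 - I*√807/4055 ≈ -0.00049322 - 0.0070056*I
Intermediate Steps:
F = -10 + 5*I*√807 (F = -10 + 5*√(-20586 + 19779) = -10 + 5*√(-807) = -10 + 5*(I*√807) = -10 + 5*I*√807 ≈ -10.0 + 142.04*I)
1/F = 1/(-10 + 5*I*√807)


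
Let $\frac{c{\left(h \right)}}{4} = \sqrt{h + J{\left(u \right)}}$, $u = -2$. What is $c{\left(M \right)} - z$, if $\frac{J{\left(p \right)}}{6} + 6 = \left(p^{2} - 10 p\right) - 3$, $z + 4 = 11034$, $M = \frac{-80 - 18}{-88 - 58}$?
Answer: $-11030 + \frac{4 \sqrt{483187}}{73} \approx -10992.0$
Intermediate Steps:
$M = \frac{49}{73}$ ($M = - \frac{98}{-146} = \left(-98\right) \left(- \frac{1}{146}\right) = \frac{49}{73} \approx 0.67123$)
$z = 11030$ ($z = -4 + 11034 = 11030$)
$J{\left(p \right)} = -54 - 60 p + 6 p^{2}$ ($J{\left(p \right)} = -36 + 6 \left(\left(p^{2} - 10 p\right) - 3\right) = -36 + 6 \left(-3 + p^{2} - 10 p\right) = -36 - \left(18 - 6 p^{2} + 60 p\right) = -54 - 60 p + 6 p^{2}$)
$c{\left(h \right)} = 4 \sqrt{90 + h}$ ($c{\left(h \right)} = 4 \sqrt{h - \left(-66 - 24\right)} = 4 \sqrt{h + \left(-54 + 120 + 6 \cdot 4\right)} = 4 \sqrt{h + \left(-54 + 120 + 24\right)} = 4 \sqrt{h + 90} = 4 \sqrt{90 + h}$)
$c{\left(M \right)} - z = 4 \sqrt{90 + \frac{49}{73}} - 11030 = 4 \sqrt{\frac{6619}{73}} - 11030 = 4 \frac{\sqrt{483187}}{73} - 11030 = \frac{4 \sqrt{483187}}{73} - 11030 = -11030 + \frac{4 \sqrt{483187}}{73}$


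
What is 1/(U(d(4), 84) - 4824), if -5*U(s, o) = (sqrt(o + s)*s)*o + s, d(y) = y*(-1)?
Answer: -30145/143137444 - 420*sqrt(5)/35784361 ≈ -0.00023685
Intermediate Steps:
d(y) = -y
U(s, o) = -s/5 - o*s*sqrt(o + s)/5 (U(s, o) = -((sqrt(o + s)*s)*o + s)/5 = -((s*sqrt(o + s))*o + s)/5 = -(o*s*sqrt(o + s) + s)/5 = -(s + o*s*sqrt(o + s))/5 = -s/5 - o*s*sqrt(o + s)/5)
1/(U(d(4), 84) - 4824) = 1/(-(-1*4)*(1 + 84*sqrt(84 - 1*4))/5 - 4824) = 1/(-1/5*(-4)*(1 + 84*sqrt(84 - 4)) - 4824) = 1/(-1/5*(-4)*(1 + 84*sqrt(80)) - 4824) = 1/(-1/5*(-4)*(1 + 84*(4*sqrt(5))) - 4824) = 1/(-1/5*(-4)*(1 + 336*sqrt(5)) - 4824) = 1/((4/5 + 1344*sqrt(5)/5) - 4824) = 1/(-24116/5 + 1344*sqrt(5)/5)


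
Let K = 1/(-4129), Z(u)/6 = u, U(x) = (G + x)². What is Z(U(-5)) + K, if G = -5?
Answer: 2477399/4129 ≈ 600.00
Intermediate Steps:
U(x) = (-5 + x)²
Z(u) = 6*u
K = -1/4129 ≈ -0.00024219
Z(U(-5)) + K = 6*(-5 - 5)² - 1/4129 = 6*(-10)² - 1/4129 = 6*100 - 1/4129 = 600 - 1/4129 = 2477399/4129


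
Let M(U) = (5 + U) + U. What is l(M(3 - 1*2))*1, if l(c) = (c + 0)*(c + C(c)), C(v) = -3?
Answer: 28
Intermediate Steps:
M(U) = 5 + 2*U
l(c) = c*(-3 + c) (l(c) = (c + 0)*(c - 3) = c*(-3 + c))
l(M(3 - 1*2))*1 = ((5 + 2*(3 - 1*2))*(-3 + (5 + 2*(3 - 1*2))))*1 = ((5 + 2*(3 - 2))*(-3 + (5 + 2*(3 - 2))))*1 = ((5 + 2*1)*(-3 + (5 + 2*1)))*1 = ((5 + 2)*(-3 + (5 + 2)))*1 = (7*(-3 + 7))*1 = (7*4)*1 = 28*1 = 28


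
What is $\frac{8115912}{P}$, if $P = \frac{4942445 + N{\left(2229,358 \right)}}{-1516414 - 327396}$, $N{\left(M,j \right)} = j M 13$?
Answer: $- \frac{14964199704720}{15316211} \approx -9.7702 \cdot 10^{5}$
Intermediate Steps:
$N{\left(M,j \right)} = 13 M j$ ($N{\left(M,j \right)} = M j 13 = 13 M j$)
$P = - \frac{15316211}{1843810}$ ($P = \frac{4942445 + 13 \cdot 2229 \cdot 358}{-1516414 - 327396} = \frac{4942445 + 10373766}{-1843810} = 15316211 \left(- \frac{1}{1843810}\right) = - \frac{15316211}{1843810} \approx -8.3068$)
$\frac{8115912}{P} = \frac{8115912}{- \frac{15316211}{1843810}} = 8115912 \left(- \frac{1843810}{15316211}\right) = - \frac{14964199704720}{15316211}$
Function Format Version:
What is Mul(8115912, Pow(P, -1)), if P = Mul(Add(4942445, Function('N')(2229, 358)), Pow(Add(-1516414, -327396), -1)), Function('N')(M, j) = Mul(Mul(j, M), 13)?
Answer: Rational(-14964199704720, 15316211) ≈ -9.7702e+5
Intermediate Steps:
Function('N')(M, j) = Mul(13, M, j) (Function('N')(M, j) = Mul(Mul(M, j), 13) = Mul(13, M, j))
P = Rational(-15316211, 1843810) (P = Mul(Add(4942445, Mul(13, 2229, 358)), Pow(Add(-1516414, -327396), -1)) = Mul(Add(4942445, 10373766), Pow(-1843810, -1)) = Mul(15316211, Rational(-1, 1843810)) = Rational(-15316211, 1843810) ≈ -8.3068)
Mul(8115912, Pow(P, -1)) = Mul(8115912, Pow(Rational(-15316211, 1843810), -1)) = Mul(8115912, Rational(-1843810, 15316211)) = Rational(-14964199704720, 15316211)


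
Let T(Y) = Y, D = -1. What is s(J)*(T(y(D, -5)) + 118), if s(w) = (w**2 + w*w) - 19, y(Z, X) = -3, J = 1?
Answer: -1955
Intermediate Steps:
s(w) = -19 + 2*w**2 (s(w) = (w**2 + w**2) - 19 = 2*w**2 - 19 = -19 + 2*w**2)
s(J)*(T(y(D, -5)) + 118) = (-19 + 2*1**2)*(-3 + 118) = (-19 + 2*1)*115 = (-19 + 2)*115 = -17*115 = -1955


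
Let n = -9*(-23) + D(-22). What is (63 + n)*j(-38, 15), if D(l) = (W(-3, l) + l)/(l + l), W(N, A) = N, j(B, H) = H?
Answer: 178575/44 ≈ 4058.5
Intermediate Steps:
D(l) = (-3 + l)/(2*l) (D(l) = (-3 + l)/(l + l) = (-3 + l)/((2*l)) = (-3 + l)*(1/(2*l)) = (-3 + l)/(2*l))
n = 9133/44 (n = -9*(-23) + (½)*(-3 - 22)/(-22) = 207 + (½)*(-1/22)*(-25) = 207 + 25/44 = 9133/44 ≈ 207.57)
(63 + n)*j(-38, 15) = (63 + 9133/44)*15 = (11905/44)*15 = 178575/44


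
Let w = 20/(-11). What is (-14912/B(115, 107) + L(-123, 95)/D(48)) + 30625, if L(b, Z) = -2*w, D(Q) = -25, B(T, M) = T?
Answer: 38576409/1265 ≈ 30495.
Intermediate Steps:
w = -20/11 (w = 20*(-1/11) = -20/11 ≈ -1.8182)
L(b, Z) = 40/11 (L(b, Z) = -2*(-20/11) = 40/11)
(-14912/B(115, 107) + L(-123, 95)/D(48)) + 30625 = (-14912/115 + (40/11)/(-25)) + 30625 = (-14912*1/115 + (40/11)*(-1/25)) + 30625 = (-14912/115 - 8/55) + 30625 = -164216/1265 + 30625 = 38576409/1265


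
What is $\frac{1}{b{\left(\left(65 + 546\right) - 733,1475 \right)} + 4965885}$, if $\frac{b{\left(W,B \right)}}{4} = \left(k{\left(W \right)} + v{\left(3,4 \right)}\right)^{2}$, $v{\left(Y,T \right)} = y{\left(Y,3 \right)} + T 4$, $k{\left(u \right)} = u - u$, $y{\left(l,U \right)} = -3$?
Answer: $\frac{1}{4966561} \approx 2.0135 \cdot 10^{-7}$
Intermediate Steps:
$k{\left(u \right)} = 0$
$v{\left(Y,T \right)} = -3 + 4 T$ ($v{\left(Y,T \right)} = -3 + T 4 = -3 + 4 T$)
$b{\left(W,B \right)} = 676$ ($b{\left(W,B \right)} = 4 \left(0 + \left(-3 + 4 \cdot 4\right)\right)^{2} = 4 \left(0 + \left(-3 + 16\right)\right)^{2} = 4 \left(0 + 13\right)^{2} = 4 \cdot 13^{2} = 4 \cdot 169 = 676$)
$\frac{1}{b{\left(\left(65 + 546\right) - 733,1475 \right)} + 4965885} = \frac{1}{676 + 4965885} = \frac{1}{4966561}$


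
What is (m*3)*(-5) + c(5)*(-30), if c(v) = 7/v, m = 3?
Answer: -87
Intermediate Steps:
(m*3)*(-5) + c(5)*(-30) = (3*3)*(-5) + (7/5)*(-30) = 9*(-5) + (7*(⅕))*(-30) = -45 + (7/5)*(-30) = -45 - 42 = -87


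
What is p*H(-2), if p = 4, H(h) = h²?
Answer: 16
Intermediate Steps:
p*H(-2) = 4*(-2)² = 4*4 = 16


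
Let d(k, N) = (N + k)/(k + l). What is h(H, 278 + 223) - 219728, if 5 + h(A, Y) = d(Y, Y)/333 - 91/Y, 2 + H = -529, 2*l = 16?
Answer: -691085228038/3145111 ≈ -2.1973e+5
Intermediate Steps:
l = 8 (l = (½)*16 = 8)
H = -531 (H = -2 - 529 = -531)
d(k, N) = (N + k)/(8 + k) (d(k, N) = (N + k)/(k + 8) = (N + k)/(8 + k))
h(A, Y) = -5 - 91/Y + 2*Y/(333*(8 + Y)) (h(A, Y) = -5 + (((Y + Y)/(8 + Y))/333 - 91/Y) = -5 + (((2*Y)/(8 + Y))*(1/333) - 91/Y) = -5 + ((2*Y/(8 + Y))*(1/333) - 91/Y) = -5 + (2*Y/(333*(8 + Y)) - 91/Y) = -5 + (-91/Y + 2*Y/(333*(8 + Y))) = -5 - 91/Y + 2*Y/(333*(8 + Y)))
h(H, 278 + 223) - 219728 = (-242424 - 43623*(278 + 223) - 1663*(278 + 223)²)/(333*(278 + 223)*(8 + (278 + 223))) - 219728 = (1/333)*(-242424 - 43623*501 - 1663*501²)/(501*(8 + 501)) - 219728 = (1/333)*(1/501)*(-242424 - 21855123 - 1663*251001)/509 - 219728 = (1/333)*(1/501)*(1/509)*(-242424 - 21855123 - 417414663) - 219728 = (1/333)*(1/501)*(1/509)*(-439512210) - 219728 = -16278230/3145111 - 219728 = -691085228038/3145111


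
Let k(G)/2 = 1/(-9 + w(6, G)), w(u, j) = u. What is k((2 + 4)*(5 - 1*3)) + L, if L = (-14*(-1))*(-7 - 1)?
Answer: -338/3 ≈ -112.67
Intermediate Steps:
L = -112 (L = 14*(-8) = -112)
k(G) = -⅔ (k(G) = 2/(-9 + 6) = 2/(-3) = 2*(-⅓) = -⅔)
k((2 + 4)*(5 - 1*3)) + L = -⅔ - 112 = -338/3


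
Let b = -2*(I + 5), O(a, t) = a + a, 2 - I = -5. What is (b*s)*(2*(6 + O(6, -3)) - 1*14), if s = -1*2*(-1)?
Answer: -1056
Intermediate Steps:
I = 7 (I = 2 - 1*(-5) = 2 + 5 = 7)
O(a, t) = 2*a
b = -24 (b = -2*(7 + 5) = -2*12 = -24)
s = 2 (s = -2*(-1) = 2)
(b*s)*(2*(6 + O(6, -3)) - 1*14) = (-24*2)*(2*(6 + 2*6) - 1*14) = -48*(2*(6 + 12) - 14) = -48*(2*18 - 14) = -48*(36 - 14) = -48*22 = -1056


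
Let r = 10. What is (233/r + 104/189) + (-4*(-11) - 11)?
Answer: 107447/1890 ≈ 56.850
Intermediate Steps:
(233/r + 104/189) + (-4*(-11) - 11) = (233/10 + 104/189) + (-4*(-11) - 11) = (233*(1/10) + 104*(1/189)) + (44 - 11) = (233/10 + 104/189) + 33 = 45077/1890 + 33 = 107447/1890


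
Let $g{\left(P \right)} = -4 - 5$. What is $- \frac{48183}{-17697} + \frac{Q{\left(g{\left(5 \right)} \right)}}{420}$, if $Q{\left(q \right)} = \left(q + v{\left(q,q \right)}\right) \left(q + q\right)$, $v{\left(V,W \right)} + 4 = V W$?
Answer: $- \frac{39563}{206465} \approx -0.19162$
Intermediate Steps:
$v{\left(V,W \right)} = -4 + V W$
$g{\left(P \right)} = -9$ ($g{\left(P \right)} = -4 - 5 = -9$)
$Q{\left(q \right)} = 2 q \left(-4 + q + q^{2}\right)$ ($Q{\left(q \right)} = \left(q + \left(-4 + q q\right)\right) \left(q + q\right) = \left(q + \left(-4 + q^{2}\right)\right) 2 q = \left(-4 + q + q^{2}\right) 2 q = 2 q \left(-4 + q + q^{2}\right)$)
$- \frac{48183}{-17697} + \frac{Q{\left(g{\left(5 \right)} \right)}}{420} = - \frac{48183}{-17697} + \frac{2 \left(-9\right) \left(-4 - 9 + \left(-9\right)^{2}\right)}{420} = \left(-48183\right) \left(- \frac{1}{17697}\right) + 2 \left(-9\right) \left(-4 - 9 + 81\right) \frac{1}{420} = \frac{16061}{5899} + 2 \left(-9\right) 68 \cdot \frac{1}{420} = \frac{16061}{5899} - \frac{102}{35} = - \frac{39563}{206465}$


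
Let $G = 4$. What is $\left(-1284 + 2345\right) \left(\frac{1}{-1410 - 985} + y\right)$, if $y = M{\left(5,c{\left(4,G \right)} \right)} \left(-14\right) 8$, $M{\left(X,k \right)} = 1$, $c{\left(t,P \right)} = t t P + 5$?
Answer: $- \frac{284603701}{2395} \approx -1.1883 \cdot 10^{5}$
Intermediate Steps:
$c{\left(t,P \right)} = 5 + P t^{2}$ ($c{\left(t,P \right)} = t^{2} P + 5 = P t^{2} + 5 = 5 + P t^{2}$)
$y = -112$ ($y = 1 \left(-14\right) 8 = \left(-14\right) 8 = -112$)
$\left(-1284 + 2345\right) \left(\frac{1}{-1410 - 985} + y\right) = \left(-1284 + 2345\right) \left(\frac{1}{-1410 - 985} - 112\right) = 1061 \left(\frac{1}{-2395} - 112\right) = 1061 \left(- \frac{1}{2395} - 112\right) = 1061 \left(- \frac{268241}{2395}\right) = - \frac{284603701}{2395}$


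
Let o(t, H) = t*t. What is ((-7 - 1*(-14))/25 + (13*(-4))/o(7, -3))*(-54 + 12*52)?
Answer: -109098/245 ≈ -445.30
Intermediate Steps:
o(t, H) = t**2
((-7 - 1*(-14))/25 + (13*(-4))/o(7, -3))*(-54 + 12*52) = ((-7 - 1*(-14))/25 + (13*(-4))/(7**2))*(-54 + 12*52) = ((-7 + 14)*(1/25) - 52/49)*(-54 + 624) = (7*(1/25) - 52*1/49)*570 = (7/25 - 52/49)*570 = -957/1225*570 = -109098/245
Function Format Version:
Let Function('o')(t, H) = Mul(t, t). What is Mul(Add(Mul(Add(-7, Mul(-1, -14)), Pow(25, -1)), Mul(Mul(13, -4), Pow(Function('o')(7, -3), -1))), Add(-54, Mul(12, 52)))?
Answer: Rational(-109098, 245) ≈ -445.30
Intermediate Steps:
Function('o')(t, H) = Pow(t, 2)
Mul(Add(Mul(Add(-7, Mul(-1, -14)), Pow(25, -1)), Mul(Mul(13, -4), Pow(Function('o')(7, -3), -1))), Add(-54, Mul(12, 52))) = Mul(Add(Mul(Add(-7, Mul(-1, -14)), Pow(25, -1)), Mul(Mul(13, -4), Pow(Pow(7, 2), -1))), Add(-54, Mul(12, 52))) = Mul(Add(Mul(Add(-7, 14), Rational(1, 25)), Mul(-52, Pow(49, -1))), Add(-54, 624)) = Mul(Add(Mul(7, Rational(1, 25)), Mul(-52, Rational(1, 49))), 570) = Mul(Add(Rational(7, 25), Rational(-52, 49)), 570) = Mul(Rational(-957, 1225), 570) = Rational(-109098, 245)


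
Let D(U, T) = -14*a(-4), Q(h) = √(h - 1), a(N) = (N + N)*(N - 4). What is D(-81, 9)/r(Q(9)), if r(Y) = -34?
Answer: 448/17 ≈ 26.353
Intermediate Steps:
a(N) = 2*N*(-4 + N) (a(N) = (2*N)*(-4 + N) = 2*N*(-4 + N))
Q(h) = √(-1 + h)
D(U, T) = -896 (D(U, T) = -28*(-4)*(-4 - 4) = -28*(-4)*(-8) = -14*64 = -896)
D(-81, 9)/r(Q(9)) = -896/(-34) = -896*(-1/34) = 448/17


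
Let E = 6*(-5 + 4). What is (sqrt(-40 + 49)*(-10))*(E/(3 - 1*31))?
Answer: -45/7 ≈ -6.4286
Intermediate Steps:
E = -6 (E = 6*(-1) = -6)
(sqrt(-40 + 49)*(-10))*(E/(3 - 1*31)) = (sqrt(-40 + 49)*(-10))*(-6/(3 - 1*31)) = (sqrt(9)*(-10))*(-6/(3 - 31)) = (3*(-10))*(-6/(-28)) = -(-180)*(-1)/28 = -30*3/14 = -45/7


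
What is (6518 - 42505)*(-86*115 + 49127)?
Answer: -1412021919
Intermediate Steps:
(6518 - 42505)*(-86*115 + 49127) = -35987*(-9890 + 49127) = -35987*39237 = -1412021919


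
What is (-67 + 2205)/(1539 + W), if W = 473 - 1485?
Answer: 2138/527 ≈ 4.0569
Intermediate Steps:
W = -1012
(-67 + 2205)/(1539 + W) = (-67 + 2205)/(1539 - 1012) = 2138/527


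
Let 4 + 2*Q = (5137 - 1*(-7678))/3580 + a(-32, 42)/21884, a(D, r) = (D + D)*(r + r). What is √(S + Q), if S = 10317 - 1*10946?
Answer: I*√9656950307587134/3917236 ≈ 25.087*I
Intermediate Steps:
a(D, r) = 4*D*r (a(D, r) = (2*D)*(2*r) = 4*D*r)
S = -629 (S = 10317 - 10946 = -629)
Q = -2609075/7834472 (Q = -2 + ((5137 - 1*(-7678))/3580 + (4*(-32)*42)/21884)/2 = -2 + ((5137 + 7678)*(1/3580) - 5376*1/21884)/2 = -2 + (12815*(1/3580) - 1344/5471)/2 = -2 + (2563/716 - 1344/5471)/2 = -2 + (½)*(13059869/3917236) = -2 + 13059869/7834472 = -2609075/7834472 ≈ -0.33302)
√(S + Q) = √(-629 - 2609075/7834472) = √(-4930491963/7834472) = I*√9656950307587134/3917236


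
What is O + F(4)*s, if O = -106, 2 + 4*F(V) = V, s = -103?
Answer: -315/2 ≈ -157.50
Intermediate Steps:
F(V) = -½ + V/4
O + F(4)*s = -106 + (-½ + (¼)*4)*(-103) = -106 + (-½ + 1)*(-103) = -106 + (½)*(-103) = -106 - 103/2 = -315/2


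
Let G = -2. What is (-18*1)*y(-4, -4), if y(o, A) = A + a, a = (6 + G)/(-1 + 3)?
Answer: 36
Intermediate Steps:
a = 2 (a = (6 - 2)/(-1 + 3) = 4/2 = 4*(½) = 2)
y(o, A) = 2 + A (y(o, A) = A + 2 = 2 + A)
(-18*1)*y(-4, -4) = (-18*1)*(2 - 4) = -18*(-2) = 36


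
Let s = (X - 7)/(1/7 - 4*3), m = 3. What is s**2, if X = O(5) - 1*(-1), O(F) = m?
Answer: 441/6889 ≈ 0.064015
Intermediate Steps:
O(F) = 3
X = 4 (X = 3 - 1*(-1) = 3 + 1 = 4)
s = 21/83 (s = (4 - 7)/(1/7 - 4*3) = -3/(1/7 - 12) = -3/(-83/7) = -3*(-7/83) = 21/83 ≈ 0.25301)
s**2 = (21/83)**2 = 441/6889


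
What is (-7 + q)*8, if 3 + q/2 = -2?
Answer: -136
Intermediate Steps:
q = -10 (q = -6 + 2*(-2) = -6 - 4 = -10)
(-7 + q)*8 = (-7 - 10)*8 = -17*8 = -136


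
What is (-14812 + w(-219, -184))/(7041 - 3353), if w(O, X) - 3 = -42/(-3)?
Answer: -14795/3688 ≈ -4.0117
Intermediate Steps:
w(O, X) = 17 (w(O, X) = 3 - 42/(-3) = 3 - 42*(-⅓) = 3 + 14 = 17)
(-14812 + w(-219, -184))/(7041 - 3353) = (-14812 + 17)/(7041 - 3353) = -14795/3688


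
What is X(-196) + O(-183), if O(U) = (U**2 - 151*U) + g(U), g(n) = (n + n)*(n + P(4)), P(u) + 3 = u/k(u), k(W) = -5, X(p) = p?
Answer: 646474/5 ≈ 1.2929e+5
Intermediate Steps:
P(u) = -3 - u/5 (P(u) = -3 + u/(-5) = -3 + u*(-1/5) = -3 - u/5)
g(n) = 2*n*(-19/5 + n) (g(n) = (n + n)*(n + (-3 - 1/5*4)) = (2*n)*(n + (-3 - 4/5)) = (2*n)*(n - 19/5) = (2*n)*(-19/5 + n) = 2*n*(-19/5 + n))
O(U) = U**2 - 151*U + 2*U*(-19 + 5*U)/5 (O(U) = (U**2 - 151*U) + 2*U*(-19 + 5*U)/5 = U**2 - 151*U + 2*U*(-19 + 5*U)/5)
X(-196) + O(-183) = -196 + (1/5)*(-183)*(-793 + 15*(-183)) = -196 + (1/5)*(-183)*(-793 - 2745) = -196 + (1/5)*(-183)*(-3538) = -196 + 647454/5 = 646474/5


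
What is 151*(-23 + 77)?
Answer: 8154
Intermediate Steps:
151*(-23 + 77) = 151*54 = 8154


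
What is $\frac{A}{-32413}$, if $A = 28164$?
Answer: $- \frac{28164}{32413} \approx -0.86891$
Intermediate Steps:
$\frac{A}{-32413} = \frac{28164}{-32413} = 28164 \left(- \frac{1}{32413}\right) = - \frac{28164}{32413}$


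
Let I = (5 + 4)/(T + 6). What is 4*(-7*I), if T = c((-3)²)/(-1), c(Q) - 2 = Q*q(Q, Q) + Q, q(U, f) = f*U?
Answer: 126/367 ≈ 0.34332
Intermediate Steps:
q(U, f) = U*f
c(Q) = 2 + Q + Q³ (c(Q) = 2 + (Q*(Q*Q) + Q) = 2 + (Q*Q² + Q) = 2 + (Q³ + Q) = 2 + (Q + Q³) = 2 + Q + Q³)
T = -740 (T = (2 + (-3)² + ((-3)²)³)/(-1) = (2 + 9 + 9³)*(-1) = (2 + 9 + 729)*(-1) = 740*(-1) = -740)
I = -9/734 (I = (5 + 4)/(-740 + 6) = 9/(-734) = 9*(-1/734) = -9/734 ≈ -0.012262)
4*(-7*I) = 4*(-7*(-9/734)) = 4*(63/734) = 126/367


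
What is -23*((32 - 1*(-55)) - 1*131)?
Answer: 1012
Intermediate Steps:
-23*((32 - 1*(-55)) - 1*131) = -23*((32 + 55) - 131) = -23*(87 - 131) = -23*(-44) = 1012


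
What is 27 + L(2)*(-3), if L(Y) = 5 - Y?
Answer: 18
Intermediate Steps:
27 + L(2)*(-3) = 27 + (5 - 1*2)*(-3) = 27 + (5 - 2)*(-3) = 27 + 3*(-3) = 27 - 9 = 18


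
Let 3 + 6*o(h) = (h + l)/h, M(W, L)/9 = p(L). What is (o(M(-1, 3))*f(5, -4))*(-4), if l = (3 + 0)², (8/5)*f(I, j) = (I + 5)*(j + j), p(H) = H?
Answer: -500/9 ≈ -55.556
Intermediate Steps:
M(W, L) = 9*L
f(I, j) = 5*j*(5 + I)/4 (f(I, j) = 5*((I + 5)*(j + j))/8 = 5*((5 + I)*(2*j))/8 = 5*(2*j*(5 + I))/8 = 5*j*(5 + I)/4)
l = 9 (l = 3² = 9)
o(h) = -½ + (9 + h)/(6*h) (o(h) = -½ + ((h + 9)/h)/6 = -½ + ((9 + h)/h)/6 = -½ + (9 + h)/(6*h))
(o(M(-1, 3))*f(5, -4))*(-4) = (((9 - 18*3)/(6*((9*3))))*((5/4)*(-4)*(5 + 5)))*(-4) = (((⅙)*(9 - 2*27)/27)*((5/4)*(-4)*10))*(-4) = (((⅙)*(1/27)*(9 - 54))*(-50))*(-4) = (((⅙)*(1/27)*(-45))*(-50))*(-4) = -5/18*(-50)*(-4) = (125/9)*(-4) = -500/9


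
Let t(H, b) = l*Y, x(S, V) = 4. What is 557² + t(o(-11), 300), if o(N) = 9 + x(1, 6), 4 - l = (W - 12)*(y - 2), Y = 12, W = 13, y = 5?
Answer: 310261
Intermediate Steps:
l = 1 (l = 4 - (13 - 12)*(5 - 2) = 4 - 3 = 1)
o(N) = 13 (o(N) = 9 + 4 = 13)
t(H, b) = 12 (t(H, b) = 1*12 = 12)
557² + t(o(-11), 300) = 557² + 12 = 310249 + 12 = 310261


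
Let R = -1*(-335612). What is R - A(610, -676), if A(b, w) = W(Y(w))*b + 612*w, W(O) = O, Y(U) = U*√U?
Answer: 749324 + 10721360*I ≈ 7.4932e+5 + 1.0721e+7*I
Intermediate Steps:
R = 335612
Y(U) = U^(3/2)
A(b, w) = 612*w + b*w^(3/2) (A(b, w) = w^(3/2)*b + 612*w = b*w^(3/2) + 612*w = 612*w + b*w^(3/2))
R - A(610, -676) = 335612 - (612*(-676) + 610*(-676)^(3/2)) = 335612 - (-413712 + 610*(-17576*I)) = 335612 - (-413712 - 10721360*I) = 335612 + (413712 + 10721360*I) = 749324 + 10721360*I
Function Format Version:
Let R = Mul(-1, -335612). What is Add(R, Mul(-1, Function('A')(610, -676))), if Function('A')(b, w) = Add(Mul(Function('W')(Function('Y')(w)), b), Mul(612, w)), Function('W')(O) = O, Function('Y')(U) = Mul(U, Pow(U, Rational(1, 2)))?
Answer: Add(749324, Mul(10721360, I)) ≈ Add(7.4932e+5, Mul(1.0721e+7, I))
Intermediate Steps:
R = 335612
Function('Y')(U) = Pow(U, Rational(3, 2))
Function('A')(b, w) = Add(Mul(612, w), Mul(b, Pow(w, Rational(3, 2)))) (Function('A')(b, w) = Add(Mul(Pow(w, Rational(3, 2)), b), Mul(612, w)) = Add(Mul(b, Pow(w, Rational(3, 2))), Mul(612, w)) = Add(Mul(612, w), Mul(b, Pow(w, Rational(3, 2)))))
Add(R, Mul(-1, Function('A')(610, -676))) = Add(335612, Mul(-1, Add(Mul(612, -676), Mul(610, Pow(-676, Rational(3, 2)))))) = Add(335612, Mul(-1, Add(-413712, Mul(610, Mul(-17576, I))))) = Add(335612, Mul(-1, Add(-413712, Mul(-10721360, I)))) = Add(335612, Add(413712, Mul(10721360, I))) = Add(749324, Mul(10721360, I))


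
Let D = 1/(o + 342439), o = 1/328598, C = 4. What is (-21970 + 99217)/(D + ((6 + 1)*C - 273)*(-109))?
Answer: 8692200948590181/3004973997145313 ≈ 2.8926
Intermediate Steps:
o = 1/328598 ≈ 3.0432e-6
D = 328598/112524770523 (D = 1/(1/328598 + 342439) = 1/(112524770523/328598) = 328598/112524770523 ≈ 2.9202e-6)
(-21970 + 99217)/(D + ((6 + 1)*C - 273)*(-109)) = (-21970 + 99217)/(328598/112524770523 + ((6 + 1)*4 - 273)*(-109)) = 77247/(328598/112524770523 + (7*4 - 273)*(-109)) = 77247/(328598/112524770523 + (28 - 273)*(-109)) = 77247/(328598/112524770523 - 245*(-109)) = 77247/(328598/112524770523 + 26705) = 77247/(3004973997145313/112524770523) = 77247*(112524770523/3004973997145313) = 8692200948590181/3004973997145313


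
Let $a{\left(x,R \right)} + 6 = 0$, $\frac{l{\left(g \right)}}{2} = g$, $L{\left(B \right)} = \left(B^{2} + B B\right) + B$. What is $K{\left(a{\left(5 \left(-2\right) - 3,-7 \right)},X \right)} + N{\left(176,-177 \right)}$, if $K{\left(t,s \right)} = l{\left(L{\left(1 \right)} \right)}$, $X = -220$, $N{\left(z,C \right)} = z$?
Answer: $182$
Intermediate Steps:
$L{\left(B \right)} = B + 2 B^{2}$ ($L{\left(B \right)} = \left(B^{2} + B^{2}\right) + B = 2 B^{2} + B = B + 2 B^{2}$)
$l{\left(g \right)} = 2 g$
$a{\left(x,R \right)} = -6$ ($a{\left(x,R \right)} = -6 + 0 = -6$)
$K{\left(t,s \right)} = 6$ ($K{\left(t,s \right)} = 2 \cdot 1 \left(1 + 2 \cdot 1\right) = 2 \cdot 1 \left(1 + 2\right) = 2 \cdot 1 \cdot 3 = 2 \cdot 3 = 6$)
$K{\left(a{\left(5 \left(-2\right) - 3,-7 \right)},X \right)} + N{\left(176,-177 \right)} = 6 + 176 = 182$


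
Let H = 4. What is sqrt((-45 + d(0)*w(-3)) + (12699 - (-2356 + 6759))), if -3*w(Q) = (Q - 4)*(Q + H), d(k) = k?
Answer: sqrt(8251) ≈ 90.835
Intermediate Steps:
w(Q) = -(-4 + Q)*(4 + Q)/3 (w(Q) = -(Q - 4)*(Q + 4)/3 = -(-4 + Q)*(4 + Q)/3)
sqrt((-45 + d(0)*w(-3)) + (12699 - (-2356 + 6759))) = sqrt((-45 + 0*(16/3 - 1/3*(-3)**2)) + (12699 - (-2356 + 6759))) = sqrt((-45 + 0*(16/3 - 1/3*9)) + (12699 - 1*4403)) = sqrt((-45 + 0*(16/3 - 3)) + (12699 - 4403)) = sqrt((-45 + 0*(7/3)) + 8296) = sqrt((-45 + 0) + 8296) = sqrt(-45 + 8296) = sqrt(8251)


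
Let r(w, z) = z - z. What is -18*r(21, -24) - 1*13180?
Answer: -13180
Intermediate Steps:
r(w, z) = 0
-18*r(21, -24) - 1*13180 = -18*0 - 1*13180 = 0 - 13180 = -13180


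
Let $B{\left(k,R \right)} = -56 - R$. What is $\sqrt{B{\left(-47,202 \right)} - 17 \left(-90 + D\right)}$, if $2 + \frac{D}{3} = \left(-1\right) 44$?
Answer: $3 \sqrt{402} \approx 60.15$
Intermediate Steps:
$D = -138$ ($D = -6 + 3 \left(\left(-1\right) 44\right) = -6 + 3 \left(-44\right) = -6 - 132 = -138$)
$\sqrt{B{\left(-47,202 \right)} - 17 \left(-90 + D\right)} = \sqrt{\left(-56 - 202\right) - 17 \left(-90 - 138\right)} = \sqrt{\left(-56 - 202\right) - -3876} = \sqrt{-258 + 3876} = \sqrt{3618} = 3 \sqrt{402}$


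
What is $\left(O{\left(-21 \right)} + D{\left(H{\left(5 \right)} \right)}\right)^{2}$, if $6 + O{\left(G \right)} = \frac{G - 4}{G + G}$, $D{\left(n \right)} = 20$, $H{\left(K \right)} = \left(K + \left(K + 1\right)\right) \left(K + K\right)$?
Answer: $\frac{375769}{1764} \approx 213.02$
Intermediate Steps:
$H{\left(K \right)} = 2 K \left(1 + 2 K\right)$ ($H{\left(K \right)} = \left(K + \left(1 + K\right)\right) 2 K = \left(1 + 2 K\right) 2 K = 2 K \left(1 + 2 K\right)$)
$O{\left(G \right)} = -6 + \frac{-4 + G}{2 G}$ ($O{\left(G \right)} = -6 + \frac{G - 4}{G + G} = -6 + \frac{-4 + G}{2 G}$)
$\left(O{\left(-21 \right)} + D{\left(H{\left(5 \right)} \right)}\right)^{2} = \left(\left(- \frac{11}{2} - \frac{2}{-21}\right) + 20\right)^{2} = \left(\left(- \frac{11}{2} - - \frac{2}{21}\right) + 20\right)^{2} = \left(\left(- \frac{11}{2} + \frac{2}{21}\right) + 20\right)^{2} = \left(- \frac{227}{42} + 20\right)^{2} = \left(\frac{613}{42}\right)^{2} = \frac{375769}{1764}$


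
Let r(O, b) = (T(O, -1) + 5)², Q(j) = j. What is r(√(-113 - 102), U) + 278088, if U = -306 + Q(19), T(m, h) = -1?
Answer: 278104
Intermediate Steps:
U = -287 (U = -306 + 19 = -287)
r(O, b) = 16 (r(O, b) = (-1 + 5)² = 4² = 16)
r(√(-113 - 102), U) + 278088 = 16 + 278088 = 278104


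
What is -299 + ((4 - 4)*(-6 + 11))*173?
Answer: -299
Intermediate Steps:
-299 + ((4 - 4)*(-6 + 11))*173 = -299 + (0*5)*173 = -299 + 0*173 = -299 + 0 = -299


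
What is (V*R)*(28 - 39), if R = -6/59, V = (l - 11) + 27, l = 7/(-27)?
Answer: 9350/531 ≈ 17.608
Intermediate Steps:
l = -7/27 (l = 7*(-1/27) = -7/27 ≈ -0.25926)
V = 425/27 (V = (-7/27 - 11) + 27 = -304/27 + 27 = 425/27 ≈ 15.741)
R = -6/59 (R = -6*1/59 = -6/59 ≈ -0.10169)
(V*R)*(28 - 39) = ((425/27)*(-6/59))*(28 - 39) = -850/531*(-11) = 9350/531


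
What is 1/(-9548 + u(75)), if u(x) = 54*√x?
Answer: -2387/22736401 - 135*√3/45472802 ≈ -0.00011013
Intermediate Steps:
1/(-9548 + u(75)) = 1/(-9548 + 54*√75) = 1/(-9548 + 54*(5*√3)) = 1/(-9548 + 270*√3)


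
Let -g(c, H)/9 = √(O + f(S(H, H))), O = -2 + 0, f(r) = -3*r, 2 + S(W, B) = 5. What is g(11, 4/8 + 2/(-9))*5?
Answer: -45*I*√11 ≈ -149.25*I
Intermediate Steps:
S(W, B) = 3 (S(W, B) = -2 + 5 = 3)
O = -2
g(c, H) = -9*I*√11 (g(c, H) = -9*√(-2 - 3*3) = -9*√(-2 - 9) = -9*I*√11)
g(11, 4/8 + 2/(-9))*5 = -9*I*√11*5 = -45*I*√11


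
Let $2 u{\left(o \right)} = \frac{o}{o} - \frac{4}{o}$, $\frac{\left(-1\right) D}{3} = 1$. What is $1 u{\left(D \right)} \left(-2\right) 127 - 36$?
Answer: $- \frac{997}{3} \approx -332.33$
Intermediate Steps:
$D = -3$ ($D = \left(-3\right) 1 = -3$)
$u{\left(o \right)} = \frac{1}{2} - \frac{2}{o}$ ($u{\left(o \right)} = \frac{\frac{o}{o} - \frac{4}{o}}{2} = \frac{1 - \frac{4}{o}}{2} = \frac{1}{2} - \frac{2}{o}$)
$1 u{\left(D \right)} \left(-2\right) 127 - 36 = 1 \frac{-4 - 3}{2 \left(-3\right)} \left(-2\right) 127 - 36 = 1 \cdot \frac{1}{2} \left(- \frac{1}{3}\right) \left(-7\right) \left(-2\right) 127 - 36 = 1 \cdot \frac{7}{6} \left(-2\right) 127 - 36 = \frac{7}{6} \left(-2\right) 127 - 36 = \left(- \frac{7}{3}\right) 127 - 36 = - \frac{889}{3} - 36 = - \frac{997}{3}$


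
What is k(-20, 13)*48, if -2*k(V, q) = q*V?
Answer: 6240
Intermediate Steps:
k(V, q) = -V*q/2 (k(V, q) = -q*V/2 = -V*q/2)
k(-20, 13)*48 = -½*(-20)*13*48 = 130*48 = 6240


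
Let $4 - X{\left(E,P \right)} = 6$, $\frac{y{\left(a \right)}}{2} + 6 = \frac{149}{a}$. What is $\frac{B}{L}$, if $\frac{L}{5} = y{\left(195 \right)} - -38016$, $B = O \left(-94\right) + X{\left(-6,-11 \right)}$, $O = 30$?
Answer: $- \frac{55029}{3705539} \approx -0.01485$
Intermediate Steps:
$y{\left(a \right)} = -12 + \frac{298}{a}$ ($y{\left(a \right)} = -12 + 2 \frac{149}{a} = -12 + \frac{298}{a}$)
$X{\left(E,P \right)} = -2$ ($X{\left(E,P \right)} = 4 - 6 = -2$)
$B = -2822$ ($B = 30 \left(-94\right) - 2 = -2820 - 2 = -2822$)
$L = \frac{7411078}{39}$ ($L = 5 \left(\left(-12 + \frac{298}{195}\right) - -38016\right) = 5 \left(\left(-12 + 298 \cdot \frac{1}{195}\right) + 38016\right) = 5 \left(\left(-12 + \frac{298}{195}\right) + 38016\right) = 5 \left(- \frac{2042}{195} + 38016\right) = 5 \cdot \frac{7411078}{195} = \frac{7411078}{39} \approx 1.9003 \cdot 10^{5}$)
$\frac{B}{L} = - \frac{2822}{\frac{7411078}{39}} = \left(-2822\right) \frac{39}{7411078} = - \frac{55029}{3705539}$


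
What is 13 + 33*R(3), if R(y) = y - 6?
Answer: -86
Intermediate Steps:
R(y) = -6 + y
13 + 33*R(3) = 13 + 33*(-6 + 3) = 13 + 33*(-3) = 13 - 99 = -86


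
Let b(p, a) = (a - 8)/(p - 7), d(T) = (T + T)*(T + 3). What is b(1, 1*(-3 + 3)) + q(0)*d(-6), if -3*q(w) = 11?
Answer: -392/3 ≈ -130.67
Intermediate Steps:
q(w) = -11/3 (q(w) = -⅓*11 = -11/3)
d(T) = 2*T*(3 + T) (d(T) = (2*T)*(3 + T) = 2*T*(3 + T))
b(p, a) = (-8 + a)/(-7 + p)
b(1, 1*(-3 + 3)) + q(0)*d(-6) = (-8 + 1*(-3 + 3))/(-7 + 1) - 22*(-6)*(3 - 6)/3 = (-8 + 1*0)/(-6) - 22*(-6)*(-3)/3 = -(-8 + 0)/6 - 11/3*36 = -⅙*(-8) - 132 = 4/3 - 132 = -392/3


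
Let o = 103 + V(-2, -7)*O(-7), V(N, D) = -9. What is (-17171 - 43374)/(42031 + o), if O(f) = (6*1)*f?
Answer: -60545/42512 ≈ -1.4242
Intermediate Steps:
O(f) = 6*f
o = 481 (o = 103 - 54*(-7) = 103 - 9*(-42) = 103 + 378 = 481)
(-17171 - 43374)/(42031 + o) = (-17171 - 43374)/(42031 + 481) = -60545/42512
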